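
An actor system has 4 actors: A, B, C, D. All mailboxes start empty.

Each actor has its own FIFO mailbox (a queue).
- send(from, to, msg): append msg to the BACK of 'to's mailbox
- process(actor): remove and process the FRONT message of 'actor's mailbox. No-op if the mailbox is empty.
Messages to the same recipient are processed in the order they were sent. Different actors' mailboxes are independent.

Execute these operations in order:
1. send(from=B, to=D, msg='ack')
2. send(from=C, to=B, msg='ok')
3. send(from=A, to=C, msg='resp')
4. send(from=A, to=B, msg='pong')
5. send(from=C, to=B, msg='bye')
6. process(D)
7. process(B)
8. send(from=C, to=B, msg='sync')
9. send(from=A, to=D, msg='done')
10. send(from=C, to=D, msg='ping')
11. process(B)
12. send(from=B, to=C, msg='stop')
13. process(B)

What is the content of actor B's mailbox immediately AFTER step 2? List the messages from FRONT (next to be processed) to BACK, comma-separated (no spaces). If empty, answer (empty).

After 1 (send(from=B, to=D, msg='ack')): A:[] B:[] C:[] D:[ack]
After 2 (send(from=C, to=B, msg='ok')): A:[] B:[ok] C:[] D:[ack]

ok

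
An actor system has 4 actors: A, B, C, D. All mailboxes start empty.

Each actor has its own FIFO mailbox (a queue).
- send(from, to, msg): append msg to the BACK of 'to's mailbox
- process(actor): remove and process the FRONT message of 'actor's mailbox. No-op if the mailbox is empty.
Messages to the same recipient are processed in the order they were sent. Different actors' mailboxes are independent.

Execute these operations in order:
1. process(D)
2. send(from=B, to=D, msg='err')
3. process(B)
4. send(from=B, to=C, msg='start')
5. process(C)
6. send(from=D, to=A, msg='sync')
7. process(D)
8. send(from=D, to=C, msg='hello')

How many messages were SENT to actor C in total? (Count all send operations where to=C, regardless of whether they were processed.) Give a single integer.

After 1 (process(D)): A:[] B:[] C:[] D:[]
After 2 (send(from=B, to=D, msg='err')): A:[] B:[] C:[] D:[err]
After 3 (process(B)): A:[] B:[] C:[] D:[err]
After 4 (send(from=B, to=C, msg='start')): A:[] B:[] C:[start] D:[err]
After 5 (process(C)): A:[] B:[] C:[] D:[err]
After 6 (send(from=D, to=A, msg='sync')): A:[sync] B:[] C:[] D:[err]
After 7 (process(D)): A:[sync] B:[] C:[] D:[]
After 8 (send(from=D, to=C, msg='hello')): A:[sync] B:[] C:[hello] D:[]

Answer: 2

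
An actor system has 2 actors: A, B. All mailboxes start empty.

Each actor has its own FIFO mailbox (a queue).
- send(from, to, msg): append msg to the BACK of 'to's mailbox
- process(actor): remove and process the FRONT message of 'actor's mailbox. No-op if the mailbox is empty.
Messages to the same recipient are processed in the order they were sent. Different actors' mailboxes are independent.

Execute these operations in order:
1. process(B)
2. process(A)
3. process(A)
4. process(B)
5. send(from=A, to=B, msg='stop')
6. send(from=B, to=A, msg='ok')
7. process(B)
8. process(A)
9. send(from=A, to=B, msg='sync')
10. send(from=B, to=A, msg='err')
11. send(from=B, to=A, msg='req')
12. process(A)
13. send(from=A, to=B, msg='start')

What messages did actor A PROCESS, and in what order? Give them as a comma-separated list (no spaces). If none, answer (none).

After 1 (process(B)): A:[] B:[]
After 2 (process(A)): A:[] B:[]
After 3 (process(A)): A:[] B:[]
After 4 (process(B)): A:[] B:[]
After 5 (send(from=A, to=B, msg='stop')): A:[] B:[stop]
After 6 (send(from=B, to=A, msg='ok')): A:[ok] B:[stop]
After 7 (process(B)): A:[ok] B:[]
After 8 (process(A)): A:[] B:[]
After 9 (send(from=A, to=B, msg='sync')): A:[] B:[sync]
After 10 (send(from=B, to=A, msg='err')): A:[err] B:[sync]
After 11 (send(from=B, to=A, msg='req')): A:[err,req] B:[sync]
After 12 (process(A)): A:[req] B:[sync]
After 13 (send(from=A, to=B, msg='start')): A:[req] B:[sync,start]

Answer: ok,err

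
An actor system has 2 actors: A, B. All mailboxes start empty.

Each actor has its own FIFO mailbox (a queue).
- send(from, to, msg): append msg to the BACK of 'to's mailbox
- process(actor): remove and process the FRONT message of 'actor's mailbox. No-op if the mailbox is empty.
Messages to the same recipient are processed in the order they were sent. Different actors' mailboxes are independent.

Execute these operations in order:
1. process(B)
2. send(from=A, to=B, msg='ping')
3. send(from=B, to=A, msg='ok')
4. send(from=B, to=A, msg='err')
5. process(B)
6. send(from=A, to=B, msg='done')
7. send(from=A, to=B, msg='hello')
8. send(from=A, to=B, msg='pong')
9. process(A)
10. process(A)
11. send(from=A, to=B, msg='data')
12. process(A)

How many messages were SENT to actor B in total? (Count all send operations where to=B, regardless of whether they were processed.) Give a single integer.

After 1 (process(B)): A:[] B:[]
After 2 (send(from=A, to=B, msg='ping')): A:[] B:[ping]
After 3 (send(from=B, to=A, msg='ok')): A:[ok] B:[ping]
After 4 (send(from=B, to=A, msg='err')): A:[ok,err] B:[ping]
After 5 (process(B)): A:[ok,err] B:[]
After 6 (send(from=A, to=B, msg='done')): A:[ok,err] B:[done]
After 7 (send(from=A, to=B, msg='hello')): A:[ok,err] B:[done,hello]
After 8 (send(from=A, to=B, msg='pong')): A:[ok,err] B:[done,hello,pong]
After 9 (process(A)): A:[err] B:[done,hello,pong]
After 10 (process(A)): A:[] B:[done,hello,pong]
After 11 (send(from=A, to=B, msg='data')): A:[] B:[done,hello,pong,data]
After 12 (process(A)): A:[] B:[done,hello,pong,data]

Answer: 5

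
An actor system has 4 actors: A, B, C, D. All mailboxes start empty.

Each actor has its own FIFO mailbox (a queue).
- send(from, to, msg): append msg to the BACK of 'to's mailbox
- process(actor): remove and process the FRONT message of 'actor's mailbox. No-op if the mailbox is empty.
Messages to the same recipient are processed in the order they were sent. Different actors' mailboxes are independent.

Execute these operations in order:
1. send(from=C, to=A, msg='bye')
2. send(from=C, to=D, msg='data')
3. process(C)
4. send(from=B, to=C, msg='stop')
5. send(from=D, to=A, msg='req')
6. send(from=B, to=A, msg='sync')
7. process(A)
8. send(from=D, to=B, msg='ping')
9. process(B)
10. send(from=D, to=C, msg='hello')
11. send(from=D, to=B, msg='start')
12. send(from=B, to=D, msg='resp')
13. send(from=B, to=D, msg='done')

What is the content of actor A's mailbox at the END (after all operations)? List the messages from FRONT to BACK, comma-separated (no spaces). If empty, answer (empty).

After 1 (send(from=C, to=A, msg='bye')): A:[bye] B:[] C:[] D:[]
After 2 (send(from=C, to=D, msg='data')): A:[bye] B:[] C:[] D:[data]
After 3 (process(C)): A:[bye] B:[] C:[] D:[data]
After 4 (send(from=B, to=C, msg='stop')): A:[bye] B:[] C:[stop] D:[data]
After 5 (send(from=D, to=A, msg='req')): A:[bye,req] B:[] C:[stop] D:[data]
After 6 (send(from=B, to=A, msg='sync')): A:[bye,req,sync] B:[] C:[stop] D:[data]
After 7 (process(A)): A:[req,sync] B:[] C:[stop] D:[data]
After 8 (send(from=D, to=B, msg='ping')): A:[req,sync] B:[ping] C:[stop] D:[data]
After 9 (process(B)): A:[req,sync] B:[] C:[stop] D:[data]
After 10 (send(from=D, to=C, msg='hello')): A:[req,sync] B:[] C:[stop,hello] D:[data]
After 11 (send(from=D, to=B, msg='start')): A:[req,sync] B:[start] C:[stop,hello] D:[data]
After 12 (send(from=B, to=D, msg='resp')): A:[req,sync] B:[start] C:[stop,hello] D:[data,resp]
After 13 (send(from=B, to=D, msg='done')): A:[req,sync] B:[start] C:[stop,hello] D:[data,resp,done]

Answer: req,sync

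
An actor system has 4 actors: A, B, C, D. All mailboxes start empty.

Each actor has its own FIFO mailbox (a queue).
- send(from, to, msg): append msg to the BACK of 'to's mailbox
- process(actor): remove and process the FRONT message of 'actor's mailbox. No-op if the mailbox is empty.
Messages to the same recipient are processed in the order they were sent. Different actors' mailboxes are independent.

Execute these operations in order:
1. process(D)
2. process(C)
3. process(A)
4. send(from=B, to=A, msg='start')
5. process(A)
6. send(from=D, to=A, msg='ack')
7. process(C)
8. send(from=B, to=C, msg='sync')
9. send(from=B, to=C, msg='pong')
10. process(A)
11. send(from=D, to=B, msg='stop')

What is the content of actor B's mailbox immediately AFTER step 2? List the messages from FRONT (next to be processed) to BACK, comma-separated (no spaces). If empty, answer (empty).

After 1 (process(D)): A:[] B:[] C:[] D:[]
After 2 (process(C)): A:[] B:[] C:[] D:[]

(empty)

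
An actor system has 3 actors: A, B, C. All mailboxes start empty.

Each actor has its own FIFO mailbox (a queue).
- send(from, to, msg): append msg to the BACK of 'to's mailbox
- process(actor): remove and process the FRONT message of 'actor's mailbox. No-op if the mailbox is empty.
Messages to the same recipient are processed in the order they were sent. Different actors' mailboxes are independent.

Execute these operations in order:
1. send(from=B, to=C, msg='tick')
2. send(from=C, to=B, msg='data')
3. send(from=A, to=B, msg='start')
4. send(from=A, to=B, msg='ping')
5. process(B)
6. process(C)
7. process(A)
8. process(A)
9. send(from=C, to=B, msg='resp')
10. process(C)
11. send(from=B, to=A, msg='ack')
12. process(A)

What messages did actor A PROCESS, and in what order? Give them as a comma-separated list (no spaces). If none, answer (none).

Answer: ack

Derivation:
After 1 (send(from=B, to=C, msg='tick')): A:[] B:[] C:[tick]
After 2 (send(from=C, to=B, msg='data')): A:[] B:[data] C:[tick]
After 3 (send(from=A, to=B, msg='start')): A:[] B:[data,start] C:[tick]
After 4 (send(from=A, to=B, msg='ping')): A:[] B:[data,start,ping] C:[tick]
After 5 (process(B)): A:[] B:[start,ping] C:[tick]
After 6 (process(C)): A:[] B:[start,ping] C:[]
After 7 (process(A)): A:[] B:[start,ping] C:[]
After 8 (process(A)): A:[] B:[start,ping] C:[]
After 9 (send(from=C, to=B, msg='resp')): A:[] B:[start,ping,resp] C:[]
After 10 (process(C)): A:[] B:[start,ping,resp] C:[]
After 11 (send(from=B, to=A, msg='ack')): A:[ack] B:[start,ping,resp] C:[]
After 12 (process(A)): A:[] B:[start,ping,resp] C:[]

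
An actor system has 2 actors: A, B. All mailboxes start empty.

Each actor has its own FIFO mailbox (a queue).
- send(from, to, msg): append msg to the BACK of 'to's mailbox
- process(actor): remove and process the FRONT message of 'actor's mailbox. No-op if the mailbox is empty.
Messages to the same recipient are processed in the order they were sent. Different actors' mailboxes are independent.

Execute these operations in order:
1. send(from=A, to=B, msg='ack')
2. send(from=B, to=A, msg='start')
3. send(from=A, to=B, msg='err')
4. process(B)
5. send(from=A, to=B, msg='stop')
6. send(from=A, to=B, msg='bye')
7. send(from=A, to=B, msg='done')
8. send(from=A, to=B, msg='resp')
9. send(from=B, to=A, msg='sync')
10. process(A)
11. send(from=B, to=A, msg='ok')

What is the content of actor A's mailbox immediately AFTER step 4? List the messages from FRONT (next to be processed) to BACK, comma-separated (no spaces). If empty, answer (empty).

After 1 (send(from=A, to=B, msg='ack')): A:[] B:[ack]
After 2 (send(from=B, to=A, msg='start')): A:[start] B:[ack]
After 3 (send(from=A, to=B, msg='err')): A:[start] B:[ack,err]
After 4 (process(B)): A:[start] B:[err]

start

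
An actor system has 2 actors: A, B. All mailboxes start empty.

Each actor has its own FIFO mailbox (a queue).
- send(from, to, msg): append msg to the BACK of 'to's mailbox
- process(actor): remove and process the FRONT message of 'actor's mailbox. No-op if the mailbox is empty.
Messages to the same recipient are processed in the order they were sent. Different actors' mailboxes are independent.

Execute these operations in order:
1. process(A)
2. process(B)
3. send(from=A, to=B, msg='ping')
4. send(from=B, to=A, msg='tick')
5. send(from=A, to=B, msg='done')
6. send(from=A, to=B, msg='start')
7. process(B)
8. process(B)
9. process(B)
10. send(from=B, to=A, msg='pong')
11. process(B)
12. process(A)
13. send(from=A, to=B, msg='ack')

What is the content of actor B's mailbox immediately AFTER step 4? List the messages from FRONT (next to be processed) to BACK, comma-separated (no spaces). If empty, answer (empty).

After 1 (process(A)): A:[] B:[]
After 2 (process(B)): A:[] B:[]
After 3 (send(from=A, to=B, msg='ping')): A:[] B:[ping]
After 4 (send(from=B, to=A, msg='tick')): A:[tick] B:[ping]

ping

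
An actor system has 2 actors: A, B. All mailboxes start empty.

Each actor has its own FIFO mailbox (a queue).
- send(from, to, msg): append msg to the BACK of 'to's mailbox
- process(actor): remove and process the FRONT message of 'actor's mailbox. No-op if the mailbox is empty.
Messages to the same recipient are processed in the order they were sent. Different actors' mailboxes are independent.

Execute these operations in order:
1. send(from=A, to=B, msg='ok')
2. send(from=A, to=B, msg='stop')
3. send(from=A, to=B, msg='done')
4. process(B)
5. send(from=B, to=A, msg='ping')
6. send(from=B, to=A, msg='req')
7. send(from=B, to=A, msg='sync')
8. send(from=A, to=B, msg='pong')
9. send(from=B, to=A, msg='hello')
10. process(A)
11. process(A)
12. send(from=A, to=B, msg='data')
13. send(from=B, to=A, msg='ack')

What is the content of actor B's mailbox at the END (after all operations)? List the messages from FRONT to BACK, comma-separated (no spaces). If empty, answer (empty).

After 1 (send(from=A, to=B, msg='ok')): A:[] B:[ok]
After 2 (send(from=A, to=B, msg='stop')): A:[] B:[ok,stop]
After 3 (send(from=A, to=B, msg='done')): A:[] B:[ok,stop,done]
After 4 (process(B)): A:[] B:[stop,done]
After 5 (send(from=B, to=A, msg='ping')): A:[ping] B:[stop,done]
After 6 (send(from=B, to=A, msg='req')): A:[ping,req] B:[stop,done]
After 7 (send(from=B, to=A, msg='sync')): A:[ping,req,sync] B:[stop,done]
After 8 (send(from=A, to=B, msg='pong')): A:[ping,req,sync] B:[stop,done,pong]
After 9 (send(from=B, to=A, msg='hello')): A:[ping,req,sync,hello] B:[stop,done,pong]
After 10 (process(A)): A:[req,sync,hello] B:[stop,done,pong]
After 11 (process(A)): A:[sync,hello] B:[stop,done,pong]
After 12 (send(from=A, to=B, msg='data')): A:[sync,hello] B:[stop,done,pong,data]
After 13 (send(from=B, to=A, msg='ack')): A:[sync,hello,ack] B:[stop,done,pong,data]

Answer: stop,done,pong,data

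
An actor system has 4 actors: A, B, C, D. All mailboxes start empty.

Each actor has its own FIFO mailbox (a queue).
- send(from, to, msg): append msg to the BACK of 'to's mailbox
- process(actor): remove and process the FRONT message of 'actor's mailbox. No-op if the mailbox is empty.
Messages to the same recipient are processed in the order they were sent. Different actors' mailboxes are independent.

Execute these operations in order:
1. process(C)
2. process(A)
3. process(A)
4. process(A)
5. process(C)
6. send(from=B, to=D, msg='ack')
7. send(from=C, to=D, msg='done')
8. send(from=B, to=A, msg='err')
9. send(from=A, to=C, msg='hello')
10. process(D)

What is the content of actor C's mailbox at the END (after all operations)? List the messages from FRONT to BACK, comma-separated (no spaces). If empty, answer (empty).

Answer: hello

Derivation:
After 1 (process(C)): A:[] B:[] C:[] D:[]
After 2 (process(A)): A:[] B:[] C:[] D:[]
After 3 (process(A)): A:[] B:[] C:[] D:[]
After 4 (process(A)): A:[] B:[] C:[] D:[]
After 5 (process(C)): A:[] B:[] C:[] D:[]
After 6 (send(from=B, to=D, msg='ack')): A:[] B:[] C:[] D:[ack]
After 7 (send(from=C, to=D, msg='done')): A:[] B:[] C:[] D:[ack,done]
After 8 (send(from=B, to=A, msg='err')): A:[err] B:[] C:[] D:[ack,done]
After 9 (send(from=A, to=C, msg='hello')): A:[err] B:[] C:[hello] D:[ack,done]
After 10 (process(D)): A:[err] B:[] C:[hello] D:[done]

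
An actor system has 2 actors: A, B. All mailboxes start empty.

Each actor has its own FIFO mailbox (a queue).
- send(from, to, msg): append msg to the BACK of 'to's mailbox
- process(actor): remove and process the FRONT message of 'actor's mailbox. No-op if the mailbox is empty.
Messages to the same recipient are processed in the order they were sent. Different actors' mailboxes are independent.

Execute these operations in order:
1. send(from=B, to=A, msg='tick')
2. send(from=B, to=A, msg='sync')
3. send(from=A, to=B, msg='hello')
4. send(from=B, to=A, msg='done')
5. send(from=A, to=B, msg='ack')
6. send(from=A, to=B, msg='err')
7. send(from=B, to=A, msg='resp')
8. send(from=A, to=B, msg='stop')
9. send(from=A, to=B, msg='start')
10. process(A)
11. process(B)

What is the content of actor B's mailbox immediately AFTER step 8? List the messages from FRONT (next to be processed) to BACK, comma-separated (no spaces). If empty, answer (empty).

After 1 (send(from=B, to=A, msg='tick')): A:[tick] B:[]
After 2 (send(from=B, to=A, msg='sync')): A:[tick,sync] B:[]
After 3 (send(from=A, to=B, msg='hello')): A:[tick,sync] B:[hello]
After 4 (send(from=B, to=A, msg='done')): A:[tick,sync,done] B:[hello]
After 5 (send(from=A, to=B, msg='ack')): A:[tick,sync,done] B:[hello,ack]
After 6 (send(from=A, to=B, msg='err')): A:[tick,sync,done] B:[hello,ack,err]
After 7 (send(from=B, to=A, msg='resp')): A:[tick,sync,done,resp] B:[hello,ack,err]
After 8 (send(from=A, to=B, msg='stop')): A:[tick,sync,done,resp] B:[hello,ack,err,stop]

hello,ack,err,stop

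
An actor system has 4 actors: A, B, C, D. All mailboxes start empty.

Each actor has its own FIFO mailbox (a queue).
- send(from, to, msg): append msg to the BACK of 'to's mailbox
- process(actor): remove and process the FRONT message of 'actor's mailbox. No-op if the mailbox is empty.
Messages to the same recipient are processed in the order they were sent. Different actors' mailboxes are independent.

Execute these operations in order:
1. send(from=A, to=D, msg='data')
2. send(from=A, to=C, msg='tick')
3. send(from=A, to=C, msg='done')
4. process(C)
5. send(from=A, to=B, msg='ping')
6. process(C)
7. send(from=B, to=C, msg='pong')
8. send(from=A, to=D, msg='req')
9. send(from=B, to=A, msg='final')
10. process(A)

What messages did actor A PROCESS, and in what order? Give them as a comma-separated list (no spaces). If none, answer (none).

Answer: final

Derivation:
After 1 (send(from=A, to=D, msg='data')): A:[] B:[] C:[] D:[data]
After 2 (send(from=A, to=C, msg='tick')): A:[] B:[] C:[tick] D:[data]
After 3 (send(from=A, to=C, msg='done')): A:[] B:[] C:[tick,done] D:[data]
After 4 (process(C)): A:[] B:[] C:[done] D:[data]
After 5 (send(from=A, to=B, msg='ping')): A:[] B:[ping] C:[done] D:[data]
After 6 (process(C)): A:[] B:[ping] C:[] D:[data]
After 7 (send(from=B, to=C, msg='pong')): A:[] B:[ping] C:[pong] D:[data]
After 8 (send(from=A, to=D, msg='req')): A:[] B:[ping] C:[pong] D:[data,req]
After 9 (send(from=B, to=A, msg='final')): A:[final] B:[ping] C:[pong] D:[data,req]
After 10 (process(A)): A:[] B:[ping] C:[pong] D:[data,req]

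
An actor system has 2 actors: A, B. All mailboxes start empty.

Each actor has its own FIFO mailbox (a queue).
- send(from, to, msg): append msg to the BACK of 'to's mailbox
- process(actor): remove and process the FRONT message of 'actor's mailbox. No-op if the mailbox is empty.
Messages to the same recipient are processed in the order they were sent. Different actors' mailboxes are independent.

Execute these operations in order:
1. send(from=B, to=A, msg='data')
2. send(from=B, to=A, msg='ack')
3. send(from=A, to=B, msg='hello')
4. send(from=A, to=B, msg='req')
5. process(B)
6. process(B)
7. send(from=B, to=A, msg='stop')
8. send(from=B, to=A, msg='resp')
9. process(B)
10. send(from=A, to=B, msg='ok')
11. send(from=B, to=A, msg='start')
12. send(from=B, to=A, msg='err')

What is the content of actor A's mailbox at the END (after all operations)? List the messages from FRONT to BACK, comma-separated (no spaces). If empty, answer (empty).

Answer: data,ack,stop,resp,start,err

Derivation:
After 1 (send(from=B, to=A, msg='data')): A:[data] B:[]
After 2 (send(from=B, to=A, msg='ack')): A:[data,ack] B:[]
After 3 (send(from=A, to=B, msg='hello')): A:[data,ack] B:[hello]
After 4 (send(from=A, to=B, msg='req')): A:[data,ack] B:[hello,req]
After 5 (process(B)): A:[data,ack] B:[req]
After 6 (process(B)): A:[data,ack] B:[]
After 7 (send(from=B, to=A, msg='stop')): A:[data,ack,stop] B:[]
After 8 (send(from=B, to=A, msg='resp')): A:[data,ack,stop,resp] B:[]
After 9 (process(B)): A:[data,ack,stop,resp] B:[]
After 10 (send(from=A, to=B, msg='ok')): A:[data,ack,stop,resp] B:[ok]
After 11 (send(from=B, to=A, msg='start')): A:[data,ack,stop,resp,start] B:[ok]
After 12 (send(from=B, to=A, msg='err')): A:[data,ack,stop,resp,start,err] B:[ok]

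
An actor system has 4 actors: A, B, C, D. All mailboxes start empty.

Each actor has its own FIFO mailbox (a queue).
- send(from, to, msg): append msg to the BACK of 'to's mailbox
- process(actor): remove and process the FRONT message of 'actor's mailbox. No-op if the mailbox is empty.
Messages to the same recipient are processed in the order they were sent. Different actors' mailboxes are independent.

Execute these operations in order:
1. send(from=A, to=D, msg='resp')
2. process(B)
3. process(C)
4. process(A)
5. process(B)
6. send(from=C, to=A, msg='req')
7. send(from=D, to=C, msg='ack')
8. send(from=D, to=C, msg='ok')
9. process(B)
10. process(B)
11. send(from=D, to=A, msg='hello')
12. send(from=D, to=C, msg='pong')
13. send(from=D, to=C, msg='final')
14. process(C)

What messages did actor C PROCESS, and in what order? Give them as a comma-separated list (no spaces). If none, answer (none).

Answer: ack

Derivation:
After 1 (send(from=A, to=D, msg='resp')): A:[] B:[] C:[] D:[resp]
After 2 (process(B)): A:[] B:[] C:[] D:[resp]
After 3 (process(C)): A:[] B:[] C:[] D:[resp]
After 4 (process(A)): A:[] B:[] C:[] D:[resp]
After 5 (process(B)): A:[] B:[] C:[] D:[resp]
After 6 (send(from=C, to=A, msg='req')): A:[req] B:[] C:[] D:[resp]
After 7 (send(from=D, to=C, msg='ack')): A:[req] B:[] C:[ack] D:[resp]
After 8 (send(from=D, to=C, msg='ok')): A:[req] B:[] C:[ack,ok] D:[resp]
After 9 (process(B)): A:[req] B:[] C:[ack,ok] D:[resp]
After 10 (process(B)): A:[req] B:[] C:[ack,ok] D:[resp]
After 11 (send(from=D, to=A, msg='hello')): A:[req,hello] B:[] C:[ack,ok] D:[resp]
After 12 (send(from=D, to=C, msg='pong')): A:[req,hello] B:[] C:[ack,ok,pong] D:[resp]
After 13 (send(from=D, to=C, msg='final')): A:[req,hello] B:[] C:[ack,ok,pong,final] D:[resp]
After 14 (process(C)): A:[req,hello] B:[] C:[ok,pong,final] D:[resp]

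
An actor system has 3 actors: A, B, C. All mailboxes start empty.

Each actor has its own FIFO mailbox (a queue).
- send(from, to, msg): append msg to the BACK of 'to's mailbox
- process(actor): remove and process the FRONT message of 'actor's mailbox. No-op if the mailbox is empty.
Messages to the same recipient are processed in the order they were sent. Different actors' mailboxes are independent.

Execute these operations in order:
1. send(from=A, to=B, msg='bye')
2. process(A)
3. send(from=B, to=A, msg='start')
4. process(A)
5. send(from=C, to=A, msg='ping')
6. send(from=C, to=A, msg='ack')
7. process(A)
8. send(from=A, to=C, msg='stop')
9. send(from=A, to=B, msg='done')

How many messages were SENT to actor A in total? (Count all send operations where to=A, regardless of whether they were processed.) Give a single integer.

After 1 (send(from=A, to=B, msg='bye')): A:[] B:[bye] C:[]
After 2 (process(A)): A:[] B:[bye] C:[]
After 3 (send(from=B, to=A, msg='start')): A:[start] B:[bye] C:[]
After 4 (process(A)): A:[] B:[bye] C:[]
After 5 (send(from=C, to=A, msg='ping')): A:[ping] B:[bye] C:[]
After 6 (send(from=C, to=A, msg='ack')): A:[ping,ack] B:[bye] C:[]
After 7 (process(A)): A:[ack] B:[bye] C:[]
After 8 (send(from=A, to=C, msg='stop')): A:[ack] B:[bye] C:[stop]
After 9 (send(from=A, to=B, msg='done')): A:[ack] B:[bye,done] C:[stop]

Answer: 3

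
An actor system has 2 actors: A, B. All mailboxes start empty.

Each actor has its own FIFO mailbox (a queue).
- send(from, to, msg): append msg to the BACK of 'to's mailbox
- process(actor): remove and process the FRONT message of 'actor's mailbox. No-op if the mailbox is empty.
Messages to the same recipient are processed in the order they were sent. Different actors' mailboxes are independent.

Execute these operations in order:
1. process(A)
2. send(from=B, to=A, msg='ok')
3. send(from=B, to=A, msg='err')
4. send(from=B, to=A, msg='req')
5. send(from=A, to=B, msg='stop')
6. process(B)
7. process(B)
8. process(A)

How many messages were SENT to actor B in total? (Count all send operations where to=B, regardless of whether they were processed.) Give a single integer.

Answer: 1

Derivation:
After 1 (process(A)): A:[] B:[]
After 2 (send(from=B, to=A, msg='ok')): A:[ok] B:[]
After 3 (send(from=B, to=A, msg='err')): A:[ok,err] B:[]
After 4 (send(from=B, to=A, msg='req')): A:[ok,err,req] B:[]
After 5 (send(from=A, to=B, msg='stop')): A:[ok,err,req] B:[stop]
After 6 (process(B)): A:[ok,err,req] B:[]
After 7 (process(B)): A:[ok,err,req] B:[]
After 8 (process(A)): A:[err,req] B:[]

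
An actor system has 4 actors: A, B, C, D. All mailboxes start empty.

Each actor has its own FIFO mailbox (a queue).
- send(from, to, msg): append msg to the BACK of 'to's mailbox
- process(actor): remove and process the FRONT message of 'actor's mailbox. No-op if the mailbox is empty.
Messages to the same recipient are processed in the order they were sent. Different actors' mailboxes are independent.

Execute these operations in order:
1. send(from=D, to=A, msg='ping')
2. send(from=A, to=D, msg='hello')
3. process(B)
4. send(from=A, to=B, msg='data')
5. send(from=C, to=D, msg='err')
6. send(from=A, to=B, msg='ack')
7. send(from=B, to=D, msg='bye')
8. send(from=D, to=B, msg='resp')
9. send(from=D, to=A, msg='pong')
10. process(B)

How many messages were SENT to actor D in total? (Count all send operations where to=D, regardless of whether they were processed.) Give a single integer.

After 1 (send(from=D, to=A, msg='ping')): A:[ping] B:[] C:[] D:[]
After 2 (send(from=A, to=D, msg='hello')): A:[ping] B:[] C:[] D:[hello]
After 3 (process(B)): A:[ping] B:[] C:[] D:[hello]
After 4 (send(from=A, to=B, msg='data')): A:[ping] B:[data] C:[] D:[hello]
After 5 (send(from=C, to=D, msg='err')): A:[ping] B:[data] C:[] D:[hello,err]
After 6 (send(from=A, to=B, msg='ack')): A:[ping] B:[data,ack] C:[] D:[hello,err]
After 7 (send(from=B, to=D, msg='bye')): A:[ping] B:[data,ack] C:[] D:[hello,err,bye]
After 8 (send(from=D, to=B, msg='resp')): A:[ping] B:[data,ack,resp] C:[] D:[hello,err,bye]
After 9 (send(from=D, to=A, msg='pong')): A:[ping,pong] B:[data,ack,resp] C:[] D:[hello,err,bye]
After 10 (process(B)): A:[ping,pong] B:[ack,resp] C:[] D:[hello,err,bye]

Answer: 3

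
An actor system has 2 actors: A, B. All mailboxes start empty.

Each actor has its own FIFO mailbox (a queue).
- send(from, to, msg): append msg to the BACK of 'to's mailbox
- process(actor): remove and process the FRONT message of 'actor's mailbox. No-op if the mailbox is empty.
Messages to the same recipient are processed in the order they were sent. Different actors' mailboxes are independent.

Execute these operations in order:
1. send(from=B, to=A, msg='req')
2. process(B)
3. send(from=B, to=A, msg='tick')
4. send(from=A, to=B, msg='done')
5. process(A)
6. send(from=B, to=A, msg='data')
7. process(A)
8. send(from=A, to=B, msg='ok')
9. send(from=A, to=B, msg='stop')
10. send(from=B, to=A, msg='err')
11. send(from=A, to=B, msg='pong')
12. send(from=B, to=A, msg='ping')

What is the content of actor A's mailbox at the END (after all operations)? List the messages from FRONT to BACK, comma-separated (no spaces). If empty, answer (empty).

Answer: data,err,ping

Derivation:
After 1 (send(from=B, to=A, msg='req')): A:[req] B:[]
After 2 (process(B)): A:[req] B:[]
After 3 (send(from=B, to=A, msg='tick')): A:[req,tick] B:[]
After 4 (send(from=A, to=B, msg='done')): A:[req,tick] B:[done]
After 5 (process(A)): A:[tick] B:[done]
After 6 (send(from=B, to=A, msg='data')): A:[tick,data] B:[done]
After 7 (process(A)): A:[data] B:[done]
After 8 (send(from=A, to=B, msg='ok')): A:[data] B:[done,ok]
After 9 (send(from=A, to=B, msg='stop')): A:[data] B:[done,ok,stop]
After 10 (send(from=B, to=A, msg='err')): A:[data,err] B:[done,ok,stop]
After 11 (send(from=A, to=B, msg='pong')): A:[data,err] B:[done,ok,stop,pong]
After 12 (send(from=B, to=A, msg='ping')): A:[data,err,ping] B:[done,ok,stop,pong]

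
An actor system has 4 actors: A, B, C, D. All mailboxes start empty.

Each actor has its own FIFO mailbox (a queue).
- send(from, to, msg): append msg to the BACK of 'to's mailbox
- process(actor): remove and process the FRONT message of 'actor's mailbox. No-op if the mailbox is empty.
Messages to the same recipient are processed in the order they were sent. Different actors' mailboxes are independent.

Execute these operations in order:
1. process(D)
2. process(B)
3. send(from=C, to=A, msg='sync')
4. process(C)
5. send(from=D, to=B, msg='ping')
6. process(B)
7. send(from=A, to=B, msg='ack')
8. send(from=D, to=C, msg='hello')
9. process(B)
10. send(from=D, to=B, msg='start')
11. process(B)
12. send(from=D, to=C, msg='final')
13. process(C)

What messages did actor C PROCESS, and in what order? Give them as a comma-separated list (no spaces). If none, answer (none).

Answer: hello

Derivation:
After 1 (process(D)): A:[] B:[] C:[] D:[]
After 2 (process(B)): A:[] B:[] C:[] D:[]
After 3 (send(from=C, to=A, msg='sync')): A:[sync] B:[] C:[] D:[]
After 4 (process(C)): A:[sync] B:[] C:[] D:[]
After 5 (send(from=D, to=B, msg='ping')): A:[sync] B:[ping] C:[] D:[]
After 6 (process(B)): A:[sync] B:[] C:[] D:[]
After 7 (send(from=A, to=B, msg='ack')): A:[sync] B:[ack] C:[] D:[]
After 8 (send(from=D, to=C, msg='hello')): A:[sync] B:[ack] C:[hello] D:[]
After 9 (process(B)): A:[sync] B:[] C:[hello] D:[]
After 10 (send(from=D, to=B, msg='start')): A:[sync] B:[start] C:[hello] D:[]
After 11 (process(B)): A:[sync] B:[] C:[hello] D:[]
After 12 (send(from=D, to=C, msg='final')): A:[sync] B:[] C:[hello,final] D:[]
After 13 (process(C)): A:[sync] B:[] C:[final] D:[]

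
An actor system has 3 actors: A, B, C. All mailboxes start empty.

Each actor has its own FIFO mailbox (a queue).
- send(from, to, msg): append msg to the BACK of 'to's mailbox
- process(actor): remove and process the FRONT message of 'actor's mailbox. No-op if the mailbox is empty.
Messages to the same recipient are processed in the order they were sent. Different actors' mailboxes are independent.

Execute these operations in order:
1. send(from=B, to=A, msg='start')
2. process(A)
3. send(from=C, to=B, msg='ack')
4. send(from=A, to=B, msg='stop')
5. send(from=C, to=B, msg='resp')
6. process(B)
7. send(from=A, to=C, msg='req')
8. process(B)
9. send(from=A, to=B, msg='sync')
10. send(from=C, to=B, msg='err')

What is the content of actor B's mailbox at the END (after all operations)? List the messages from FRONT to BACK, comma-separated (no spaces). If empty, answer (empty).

After 1 (send(from=B, to=A, msg='start')): A:[start] B:[] C:[]
After 2 (process(A)): A:[] B:[] C:[]
After 3 (send(from=C, to=B, msg='ack')): A:[] B:[ack] C:[]
After 4 (send(from=A, to=B, msg='stop')): A:[] B:[ack,stop] C:[]
After 5 (send(from=C, to=B, msg='resp')): A:[] B:[ack,stop,resp] C:[]
After 6 (process(B)): A:[] B:[stop,resp] C:[]
After 7 (send(from=A, to=C, msg='req')): A:[] B:[stop,resp] C:[req]
After 8 (process(B)): A:[] B:[resp] C:[req]
After 9 (send(from=A, to=B, msg='sync')): A:[] B:[resp,sync] C:[req]
After 10 (send(from=C, to=B, msg='err')): A:[] B:[resp,sync,err] C:[req]

Answer: resp,sync,err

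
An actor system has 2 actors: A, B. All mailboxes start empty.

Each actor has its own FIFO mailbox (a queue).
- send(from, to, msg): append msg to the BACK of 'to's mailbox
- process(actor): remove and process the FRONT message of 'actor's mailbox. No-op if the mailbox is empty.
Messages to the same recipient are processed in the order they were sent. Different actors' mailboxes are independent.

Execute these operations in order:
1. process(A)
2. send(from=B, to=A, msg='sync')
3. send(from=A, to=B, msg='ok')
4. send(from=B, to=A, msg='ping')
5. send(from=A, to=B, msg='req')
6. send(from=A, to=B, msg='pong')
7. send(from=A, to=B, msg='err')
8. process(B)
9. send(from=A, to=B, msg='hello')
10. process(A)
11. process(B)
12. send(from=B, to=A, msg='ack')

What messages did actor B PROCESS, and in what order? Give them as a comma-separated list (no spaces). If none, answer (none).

Answer: ok,req

Derivation:
After 1 (process(A)): A:[] B:[]
After 2 (send(from=B, to=A, msg='sync')): A:[sync] B:[]
After 3 (send(from=A, to=B, msg='ok')): A:[sync] B:[ok]
After 4 (send(from=B, to=A, msg='ping')): A:[sync,ping] B:[ok]
After 5 (send(from=A, to=B, msg='req')): A:[sync,ping] B:[ok,req]
After 6 (send(from=A, to=B, msg='pong')): A:[sync,ping] B:[ok,req,pong]
After 7 (send(from=A, to=B, msg='err')): A:[sync,ping] B:[ok,req,pong,err]
After 8 (process(B)): A:[sync,ping] B:[req,pong,err]
After 9 (send(from=A, to=B, msg='hello')): A:[sync,ping] B:[req,pong,err,hello]
After 10 (process(A)): A:[ping] B:[req,pong,err,hello]
After 11 (process(B)): A:[ping] B:[pong,err,hello]
After 12 (send(from=B, to=A, msg='ack')): A:[ping,ack] B:[pong,err,hello]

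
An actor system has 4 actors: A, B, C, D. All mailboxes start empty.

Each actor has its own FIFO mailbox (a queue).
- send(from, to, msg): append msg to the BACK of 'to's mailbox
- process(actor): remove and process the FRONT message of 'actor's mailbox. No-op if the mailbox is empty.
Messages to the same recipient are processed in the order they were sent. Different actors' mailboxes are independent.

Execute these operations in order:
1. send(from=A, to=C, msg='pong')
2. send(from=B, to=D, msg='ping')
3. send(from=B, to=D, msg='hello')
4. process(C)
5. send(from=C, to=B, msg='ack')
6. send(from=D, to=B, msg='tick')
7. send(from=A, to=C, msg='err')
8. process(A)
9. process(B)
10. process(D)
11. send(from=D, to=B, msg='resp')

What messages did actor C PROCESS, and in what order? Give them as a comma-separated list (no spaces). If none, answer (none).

Answer: pong

Derivation:
After 1 (send(from=A, to=C, msg='pong')): A:[] B:[] C:[pong] D:[]
After 2 (send(from=B, to=D, msg='ping')): A:[] B:[] C:[pong] D:[ping]
After 3 (send(from=B, to=D, msg='hello')): A:[] B:[] C:[pong] D:[ping,hello]
After 4 (process(C)): A:[] B:[] C:[] D:[ping,hello]
After 5 (send(from=C, to=B, msg='ack')): A:[] B:[ack] C:[] D:[ping,hello]
After 6 (send(from=D, to=B, msg='tick')): A:[] B:[ack,tick] C:[] D:[ping,hello]
After 7 (send(from=A, to=C, msg='err')): A:[] B:[ack,tick] C:[err] D:[ping,hello]
After 8 (process(A)): A:[] B:[ack,tick] C:[err] D:[ping,hello]
After 9 (process(B)): A:[] B:[tick] C:[err] D:[ping,hello]
After 10 (process(D)): A:[] B:[tick] C:[err] D:[hello]
After 11 (send(from=D, to=B, msg='resp')): A:[] B:[tick,resp] C:[err] D:[hello]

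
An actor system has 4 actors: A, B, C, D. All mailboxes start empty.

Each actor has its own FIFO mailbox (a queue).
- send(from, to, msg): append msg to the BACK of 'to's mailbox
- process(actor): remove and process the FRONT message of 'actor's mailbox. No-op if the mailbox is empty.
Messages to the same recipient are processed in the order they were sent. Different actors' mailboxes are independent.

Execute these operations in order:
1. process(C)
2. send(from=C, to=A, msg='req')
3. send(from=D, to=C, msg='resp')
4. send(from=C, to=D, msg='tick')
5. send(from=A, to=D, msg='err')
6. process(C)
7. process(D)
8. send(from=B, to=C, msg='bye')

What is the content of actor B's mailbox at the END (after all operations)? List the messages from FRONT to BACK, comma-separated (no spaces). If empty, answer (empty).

After 1 (process(C)): A:[] B:[] C:[] D:[]
After 2 (send(from=C, to=A, msg='req')): A:[req] B:[] C:[] D:[]
After 3 (send(from=D, to=C, msg='resp')): A:[req] B:[] C:[resp] D:[]
After 4 (send(from=C, to=D, msg='tick')): A:[req] B:[] C:[resp] D:[tick]
After 5 (send(from=A, to=D, msg='err')): A:[req] B:[] C:[resp] D:[tick,err]
After 6 (process(C)): A:[req] B:[] C:[] D:[tick,err]
After 7 (process(D)): A:[req] B:[] C:[] D:[err]
After 8 (send(from=B, to=C, msg='bye')): A:[req] B:[] C:[bye] D:[err]

Answer: (empty)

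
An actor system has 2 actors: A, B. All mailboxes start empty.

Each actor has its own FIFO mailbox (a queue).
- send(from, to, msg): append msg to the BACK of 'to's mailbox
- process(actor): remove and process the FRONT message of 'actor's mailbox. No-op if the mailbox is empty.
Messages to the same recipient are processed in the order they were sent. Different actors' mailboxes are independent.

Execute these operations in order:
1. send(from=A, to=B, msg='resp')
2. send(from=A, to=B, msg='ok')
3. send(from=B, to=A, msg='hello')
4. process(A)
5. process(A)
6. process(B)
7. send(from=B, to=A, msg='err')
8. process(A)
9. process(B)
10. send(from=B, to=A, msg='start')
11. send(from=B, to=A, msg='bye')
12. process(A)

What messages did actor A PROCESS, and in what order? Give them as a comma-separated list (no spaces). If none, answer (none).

Answer: hello,err,start

Derivation:
After 1 (send(from=A, to=B, msg='resp')): A:[] B:[resp]
After 2 (send(from=A, to=B, msg='ok')): A:[] B:[resp,ok]
After 3 (send(from=B, to=A, msg='hello')): A:[hello] B:[resp,ok]
After 4 (process(A)): A:[] B:[resp,ok]
After 5 (process(A)): A:[] B:[resp,ok]
After 6 (process(B)): A:[] B:[ok]
After 7 (send(from=B, to=A, msg='err')): A:[err] B:[ok]
After 8 (process(A)): A:[] B:[ok]
After 9 (process(B)): A:[] B:[]
After 10 (send(from=B, to=A, msg='start')): A:[start] B:[]
After 11 (send(from=B, to=A, msg='bye')): A:[start,bye] B:[]
After 12 (process(A)): A:[bye] B:[]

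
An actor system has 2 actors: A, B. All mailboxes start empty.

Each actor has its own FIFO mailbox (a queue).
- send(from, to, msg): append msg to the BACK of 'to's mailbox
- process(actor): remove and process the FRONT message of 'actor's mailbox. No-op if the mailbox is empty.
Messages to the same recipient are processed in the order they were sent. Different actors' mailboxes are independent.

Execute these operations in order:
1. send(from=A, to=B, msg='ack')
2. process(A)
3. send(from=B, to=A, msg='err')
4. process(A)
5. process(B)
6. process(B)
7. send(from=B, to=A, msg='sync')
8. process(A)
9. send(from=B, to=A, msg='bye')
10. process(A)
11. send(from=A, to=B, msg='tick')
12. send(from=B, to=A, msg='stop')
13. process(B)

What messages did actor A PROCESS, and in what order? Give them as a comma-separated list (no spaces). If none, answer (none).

Answer: err,sync,bye

Derivation:
After 1 (send(from=A, to=B, msg='ack')): A:[] B:[ack]
After 2 (process(A)): A:[] B:[ack]
After 3 (send(from=B, to=A, msg='err')): A:[err] B:[ack]
After 4 (process(A)): A:[] B:[ack]
After 5 (process(B)): A:[] B:[]
After 6 (process(B)): A:[] B:[]
After 7 (send(from=B, to=A, msg='sync')): A:[sync] B:[]
After 8 (process(A)): A:[] B:[]
After 9 (send(from=B, to=A, msg='bye')): A:[bye] B:[]
After 10 (process(A)): A:[] B:[]
After 11 (send(from=A, to=B, msg='tick')): A:[] B:[tick]
After 12 (send(from=B, to=A, msg='stop')): A:[stop] B:[tick]
After 13 (process(B)): A:[stop] B:[]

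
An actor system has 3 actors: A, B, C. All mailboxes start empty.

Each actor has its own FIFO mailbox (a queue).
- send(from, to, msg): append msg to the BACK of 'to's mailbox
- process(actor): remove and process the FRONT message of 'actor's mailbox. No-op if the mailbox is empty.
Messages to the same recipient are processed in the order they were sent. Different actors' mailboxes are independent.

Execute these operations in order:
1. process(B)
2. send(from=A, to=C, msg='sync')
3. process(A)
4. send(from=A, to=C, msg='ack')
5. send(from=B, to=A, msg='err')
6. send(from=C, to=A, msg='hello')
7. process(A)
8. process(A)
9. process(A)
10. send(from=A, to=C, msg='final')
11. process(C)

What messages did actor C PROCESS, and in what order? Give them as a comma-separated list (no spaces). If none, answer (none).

After 1 (process(B)): A:[] B:[] C:[]
After 2 (send(from=A, to=C, msg='sync')): A:[] B:[] C:[sync]
After 3 (process(A)): A:[] B:[] C:[sync]
After 4 (send(from=A, to=C, msg='ack')): A:[] B:[] C:[sync,ack]
After 5 (send(from=B, to=A, msg='err')): A:[err] B:[] C:[sync,ack]
After 6 (send(from=C, to=A, msg='hello')): A:[err,hello] B:[] C:[sync,ack]
After 7 (process(A)): A:[hello] B:[] C:[sync,ack]
After 8 (process(A)): A:[] B:[] C:[sync,ack]
After 9 (process(A)): A:[] B:[] C:[sync,ack]
After 10 (send(from=A, to=C, msg='final')): A:[] B:[] C:[sync,ack,final]
After 11 (process(C)): A:[] B:[] C:[ack,final]

Answer: sync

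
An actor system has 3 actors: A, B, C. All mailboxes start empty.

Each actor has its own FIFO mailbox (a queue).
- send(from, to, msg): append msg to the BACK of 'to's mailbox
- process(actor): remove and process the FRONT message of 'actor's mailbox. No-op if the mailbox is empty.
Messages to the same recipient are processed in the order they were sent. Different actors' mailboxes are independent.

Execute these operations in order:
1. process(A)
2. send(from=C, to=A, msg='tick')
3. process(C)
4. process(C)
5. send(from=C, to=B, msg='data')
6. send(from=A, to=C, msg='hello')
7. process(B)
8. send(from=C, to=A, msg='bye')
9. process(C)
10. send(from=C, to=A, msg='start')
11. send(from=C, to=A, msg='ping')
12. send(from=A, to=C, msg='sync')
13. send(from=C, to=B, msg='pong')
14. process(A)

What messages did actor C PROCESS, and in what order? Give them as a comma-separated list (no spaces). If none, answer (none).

After 1 (process(A)): A:[] B:[] C:[]
After 2 (send(from=C, to=A, msg='tick')): A:[tick] B:[] C:[]
After 3 (process(C)): A:[tick] B:[] C:[]
After 4 (process(C)): A:[tick] B:[] C:[]
After 5 (send(from=C, to=B, msg='data')): A:[tick] B:[data] C:[]
After 6 (send(from=A, to=C, msg='hello')): A:[tick] B:[data] C:[hello]
After 7 (process(B)): A:[tick] B:[] C:[hello]
After 8 (send(from=C, to=A, msg='bye')): A:[tick,bye] B:[] C:[hello]
After 9 (process(C)): A:[tick,bye] B:[] C:[]
After 10 (send(from=C, to=A, msg='start')): A:[tick,bye,start] B:[] C:[]
After 11 (send(from=C, to=A, msg='ping')): A:[tick,bye,start,ping] B:[] C:[]
After 12 (send(from=A, to=C, msg='sync')): A:[tick,bye,start,ping] B:[] C:[sync]
After 13 (send(from=C, to=B, msg='pong')): A:[tick,bye,start,ping] B:[pong] C:[sync]
After 14 (process(A)): A:[bye,start,ping] B:[pong] C:[sync]

Answer: hello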